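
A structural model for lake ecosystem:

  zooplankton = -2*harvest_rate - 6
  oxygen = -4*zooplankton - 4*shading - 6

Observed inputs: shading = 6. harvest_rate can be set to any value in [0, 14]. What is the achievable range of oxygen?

Substituting into the oxygen equation gives oxygen = 8*harvest_rate - 6.
Linear in harvest_rate, so extremes are at the endpoints: harvest_rate = 0 gives oxygen = -6; harvest_rate = 14 gives oxygen = 106.

-6 to 106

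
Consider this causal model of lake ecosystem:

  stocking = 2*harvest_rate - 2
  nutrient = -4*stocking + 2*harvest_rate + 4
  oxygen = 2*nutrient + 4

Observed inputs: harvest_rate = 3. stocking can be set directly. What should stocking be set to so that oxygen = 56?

Intervening on stocking fixes its value directly, overriding its dependence on harvest_rate.
Substituting into the nutrient equation gives nutrient = -4*stocking + 10.
This gives oxygen = -8*stocking + 24.
Solve -8*stocking + 24 = 56: stocking = (56 - 24) / -8 = -4.

stocking = -4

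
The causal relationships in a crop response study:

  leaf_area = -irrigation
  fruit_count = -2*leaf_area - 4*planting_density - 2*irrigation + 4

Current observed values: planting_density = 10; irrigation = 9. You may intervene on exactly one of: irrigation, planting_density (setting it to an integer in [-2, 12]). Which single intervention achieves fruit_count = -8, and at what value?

set planting_density = 3

Intervening on irrigation: the paths from irrigation to fruit_count cancel (net effect zero), leaving fruit_count = -36; -8 is unreachable this way.
Intervening on planting_density: with other inputs at their observed values, fruit_count = -4*planting_density + 4. Solving for -8 gives planting_density = 3, within [-2, 12].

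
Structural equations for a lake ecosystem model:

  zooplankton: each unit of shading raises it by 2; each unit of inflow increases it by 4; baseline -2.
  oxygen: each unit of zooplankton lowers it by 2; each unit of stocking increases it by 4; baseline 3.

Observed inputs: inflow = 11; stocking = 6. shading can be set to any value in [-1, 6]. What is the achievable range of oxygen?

Substituting into the zooplankton equation gives zooplankton = 2*shading + 42.
Substituting into the oxygen equation gives oxygen = -4*shading - 57.
Linear in shading, so extremes are at the endpoints: shading = -1 gives oxygen = -53; shading = 6 gives oxygen = -81.

-81 to -53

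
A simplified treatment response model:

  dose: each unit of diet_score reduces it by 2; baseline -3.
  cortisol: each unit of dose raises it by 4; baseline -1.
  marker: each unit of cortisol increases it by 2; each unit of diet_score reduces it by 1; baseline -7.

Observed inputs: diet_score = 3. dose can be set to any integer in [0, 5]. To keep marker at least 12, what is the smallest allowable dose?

dose = 3

Intervening on dose fixes its value directly, overriding its dependence on diet_score.
Substituting into the marker equation gives marker = 8*dose - 12.
Require 8*dose - 12 ≥ 12, so dose ≥ 3.
The smallest integer in [0, 5] satisfying this is 3.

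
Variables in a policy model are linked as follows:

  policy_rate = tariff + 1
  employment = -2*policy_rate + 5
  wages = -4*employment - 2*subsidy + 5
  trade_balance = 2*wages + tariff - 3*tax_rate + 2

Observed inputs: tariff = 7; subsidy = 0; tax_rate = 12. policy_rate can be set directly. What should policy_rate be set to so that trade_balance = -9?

policy_rate = 3

Intervening on policy_rate fixes its value directly, overriding its dependence on tariff.
Substituting into the wages equation gives wages = 8*policy_rate - 15.
Substituting into the trade_balance equation gives trade_balance = 16*policy_rate - 57.
Solve 16*policy_rate - 57 = -9: policy_rate = (-9 + 57) / 16 = 3.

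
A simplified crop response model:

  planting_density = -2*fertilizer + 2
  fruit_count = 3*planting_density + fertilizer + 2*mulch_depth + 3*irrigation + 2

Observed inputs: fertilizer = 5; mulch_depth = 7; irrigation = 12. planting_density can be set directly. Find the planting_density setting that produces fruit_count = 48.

planting_density = -3

Intervening on planting_density fixes its value directly, overriding its dependence on fertilizer.
Substituting into the fruit_count equation gives fruit_count = 3*planting_density + 57.
Solve 3*planting_density + 57 = 48: planting_density = (48 - 57) / 3 = -3.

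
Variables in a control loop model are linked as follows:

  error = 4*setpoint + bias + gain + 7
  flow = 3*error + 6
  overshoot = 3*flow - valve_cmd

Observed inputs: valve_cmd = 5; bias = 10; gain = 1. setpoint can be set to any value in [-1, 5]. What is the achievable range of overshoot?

Substituting into the error equation gives error = 4*setpoint + 18.
So flow = 12*setpoint + 60.
Substituting into the overshoot equation gives overshoot = 36*setpoint + 175.
Linear in setpoint, so extremes are at the endpoints: setpoint = -1 gives overshoot = 139; setpoint = 5 gives overshoot = 355.

139 to 355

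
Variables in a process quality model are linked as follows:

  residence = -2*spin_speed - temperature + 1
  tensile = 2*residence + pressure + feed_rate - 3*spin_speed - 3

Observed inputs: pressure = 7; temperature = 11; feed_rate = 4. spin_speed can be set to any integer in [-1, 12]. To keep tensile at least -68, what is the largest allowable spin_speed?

spin_speed = 8

Substituting into the residence equation gives residence = -2*spin_speed - 10.
So tensile = -7*spin_speed - 12.
Require -7*spin_speed - 12 ≥ -68, so spin_speed ≤ 8.
The largest integer in [-1, 12] satisfying this is 8.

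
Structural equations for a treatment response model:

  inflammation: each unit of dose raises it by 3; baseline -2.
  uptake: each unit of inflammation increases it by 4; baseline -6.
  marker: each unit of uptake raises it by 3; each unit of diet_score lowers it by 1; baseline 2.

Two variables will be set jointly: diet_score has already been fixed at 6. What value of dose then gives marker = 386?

With diet_score held at 6:
Substituting into the uptake equation gives uptake = 12*dose - 14.
This gives marker = 36*dose - 46.
Solve 36*dose - 46 = 386: dose = (386 + 46) / 36 = 12.

dose = 12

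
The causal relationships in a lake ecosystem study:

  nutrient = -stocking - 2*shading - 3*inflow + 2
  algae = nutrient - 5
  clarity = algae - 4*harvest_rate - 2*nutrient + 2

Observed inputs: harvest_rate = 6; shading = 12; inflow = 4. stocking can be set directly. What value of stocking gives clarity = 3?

Substituting into the nutrient equation gives nutrient = -stocking - 34.
algae becomes -stocking - 39.
So clarity = stocking + 7.
Solve stocking + 7 = 3: stocking = (3 - 7) / 1 = -4.

stocking = -4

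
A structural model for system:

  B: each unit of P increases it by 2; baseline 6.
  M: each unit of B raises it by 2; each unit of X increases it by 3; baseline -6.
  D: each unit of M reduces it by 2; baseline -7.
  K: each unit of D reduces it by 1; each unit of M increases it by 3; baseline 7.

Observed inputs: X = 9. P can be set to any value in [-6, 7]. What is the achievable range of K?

59 to 319

Substituting into the M equation gives M = 4*P + 33.
Substituting into the D equation gives D = -8*P - 73.
K becomes 20*P + 179.
Linear in P, so extremes are at the endpoints: P = -6 gives K = 59; P = 7 gives K = 319.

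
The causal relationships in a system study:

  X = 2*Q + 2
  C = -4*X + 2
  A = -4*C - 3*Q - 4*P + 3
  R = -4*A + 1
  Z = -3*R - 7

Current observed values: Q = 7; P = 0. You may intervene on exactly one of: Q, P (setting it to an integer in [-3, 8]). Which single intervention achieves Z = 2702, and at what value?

set P = 1

Intervening on Q: Z = 348*Q + 314. Reaching 2702 requires Q = 199/29, not an integer.
Intervening on P: with other inputs at their observed values, Z = -48*P + 2750. Solving for 2702 gives P = 1, within [-3, 8].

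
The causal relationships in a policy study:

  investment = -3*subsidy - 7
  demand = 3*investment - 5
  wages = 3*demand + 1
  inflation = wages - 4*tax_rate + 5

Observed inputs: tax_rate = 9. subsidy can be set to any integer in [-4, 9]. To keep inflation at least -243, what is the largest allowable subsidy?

Substituting into the demand equation gives demand = -9*subsidy - 26.
Substituting into the wages equation gives wages = -27*subsidy - 77.
So inflation = -27*subsidy - 108.
Require -27*subsidy - 108 ≥ -243, so subsidy ≤ 5.
The largest integer in [-4, 9] satisfying this is 5.

subsidy = 5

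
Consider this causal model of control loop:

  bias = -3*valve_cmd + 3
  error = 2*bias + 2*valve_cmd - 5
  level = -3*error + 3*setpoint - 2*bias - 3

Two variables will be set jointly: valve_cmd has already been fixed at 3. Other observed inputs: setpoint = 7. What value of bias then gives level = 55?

bias = -5

With valve_cmd held at 3:
Intervening on bias fixes its value directly, overriding its dependence on valve_cmd.
Substituting into the error equation gives error = 2*bias + 1.
Substituting into the level equation gives level = -8*bias + 15.
Solve -8*bias + 15 = 55: bias = (55 - 15) / -8 = -5.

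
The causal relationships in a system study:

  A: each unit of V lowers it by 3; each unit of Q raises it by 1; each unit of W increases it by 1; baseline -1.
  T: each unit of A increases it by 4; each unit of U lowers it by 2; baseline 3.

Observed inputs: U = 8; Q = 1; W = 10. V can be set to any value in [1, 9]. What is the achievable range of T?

Substituting into the A equation gives A = -3*V + 10.
So T = -12*V + 27.
Linear in V, so extremes are at the endpoints: V = 1 gives T = 15; V = 9 gives T = -81.

-81 to 15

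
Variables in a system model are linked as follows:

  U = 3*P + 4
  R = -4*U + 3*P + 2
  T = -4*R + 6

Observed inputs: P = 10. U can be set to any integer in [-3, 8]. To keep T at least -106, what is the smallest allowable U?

Intervening on U fixes its value directly, overriding its dependence on P.
Substituting into the R equation gives R = -4*U + 32.
T becomes 16*U - 122.
Require 16*U - 122 ≥ -106, so U ≥ 1.
The smallest integer in [-3, 8] satisfying this is 1.

U = 1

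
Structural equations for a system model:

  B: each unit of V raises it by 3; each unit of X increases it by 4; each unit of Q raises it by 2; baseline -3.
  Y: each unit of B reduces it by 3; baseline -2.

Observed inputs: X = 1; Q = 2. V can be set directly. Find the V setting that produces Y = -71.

Substituting into the B equation gives B = 3*V + 5.
Substituting into the Y equation gives Y = -9*V - 17.
Solve -9*V - 17 = -71: V = (-71 + 17) / -9 = 6.

V = 6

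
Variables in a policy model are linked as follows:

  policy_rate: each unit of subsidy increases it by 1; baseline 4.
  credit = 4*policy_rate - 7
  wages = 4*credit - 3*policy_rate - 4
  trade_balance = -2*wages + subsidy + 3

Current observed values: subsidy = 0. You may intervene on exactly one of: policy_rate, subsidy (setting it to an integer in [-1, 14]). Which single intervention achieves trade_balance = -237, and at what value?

Intervening on policy_rate: trade_balance = -26*policy_rate + 67. Reaching -237 requires policy_rate = 152/13, not an integer.
Intervening on subsidy: with other inputs at their observed values, trade_balance = -25*subsidy - 37. Solving for -237 gives subsidy = 8, within [-1, 14].

set subsidy = 8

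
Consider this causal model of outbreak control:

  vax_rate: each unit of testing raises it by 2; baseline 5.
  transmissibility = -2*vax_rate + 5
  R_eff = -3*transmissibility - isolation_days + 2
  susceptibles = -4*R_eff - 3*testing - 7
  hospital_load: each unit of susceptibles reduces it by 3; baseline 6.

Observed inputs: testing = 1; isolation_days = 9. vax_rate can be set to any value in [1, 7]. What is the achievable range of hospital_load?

Intervening on vax_rate fixes its value directly, overriding its dependence on testing.
Substituting into the R_eff equation gives R_eff = 6*vax_rate - 22.
susceptibles becomes -24*vax_rate + 78.
hospital_load becomes 72*vax_rate - 228.
Linear in vax_rate, so extremes are at the endpoints: vax_rate = 1 gives hospital_load = -156; vax_rate = 7 gives hospital_load = 276.

-156 to 276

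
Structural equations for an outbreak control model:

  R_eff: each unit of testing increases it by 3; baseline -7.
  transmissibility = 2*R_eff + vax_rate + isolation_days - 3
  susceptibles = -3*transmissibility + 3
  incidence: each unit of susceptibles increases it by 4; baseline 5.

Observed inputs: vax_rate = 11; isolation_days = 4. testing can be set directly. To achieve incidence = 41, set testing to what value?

testing = 0

Substituting into the transmissibility equation gives transmissibility = 6*testing - 2.
Substituting into the susceptibles equation gives susceptibles = -18*testing + 9.
Substituting into the incidence equation gives incidence = -72*testing + 41.
Solve -72*testing + 41 = 41: testing = (41 - 41) / -72 = 0.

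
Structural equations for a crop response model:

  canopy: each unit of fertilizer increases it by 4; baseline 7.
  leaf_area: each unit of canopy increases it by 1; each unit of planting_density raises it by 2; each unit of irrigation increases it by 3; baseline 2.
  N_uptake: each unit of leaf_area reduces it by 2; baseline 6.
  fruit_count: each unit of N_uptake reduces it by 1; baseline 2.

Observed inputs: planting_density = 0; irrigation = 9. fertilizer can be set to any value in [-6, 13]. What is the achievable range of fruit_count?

Substituting into the leaf_area equation gives leaf_area = 4*fertilizer + 36.
Substituting into the N_uptake equation gives N_uptake = -8*fertilizer - 66.
So fruit_count = 8*fertilizer + 68.
Linear in fertilizer, so extremes are at the endpoints: fertilizer = -6 gives fruit_count = 20; fertilizer = 13 gives fruit_count = 172.

20 to 172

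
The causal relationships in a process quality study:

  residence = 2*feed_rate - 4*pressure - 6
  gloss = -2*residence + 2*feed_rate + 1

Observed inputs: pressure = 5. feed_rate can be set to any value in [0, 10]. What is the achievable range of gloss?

Substituting into the residence equation gives residence = 2*feed_rate - 26.
Substituting into the gloss equation gives gloss = -2*feed_rate + 53.
Linear in feed_rate, so extremes are at the endpoints: feed_rate = 0 gives gloss = 53; feed_rate = 10 gives gloss = 33.

33 to 53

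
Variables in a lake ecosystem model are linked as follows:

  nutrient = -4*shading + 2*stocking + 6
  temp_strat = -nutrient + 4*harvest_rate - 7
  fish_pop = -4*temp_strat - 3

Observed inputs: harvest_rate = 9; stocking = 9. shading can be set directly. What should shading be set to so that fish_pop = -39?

Substituting into the nutrient equation gives nutrient = -4*shading + 24.
Substituting into the temp_strat equation gives temp_strat = 4*shading + 5.
This gives fish_pop = -16*shading - 23.
Solve -16*shading - 23 = -39: shading = (-39 + 23) / -16 = 1.

shading = 1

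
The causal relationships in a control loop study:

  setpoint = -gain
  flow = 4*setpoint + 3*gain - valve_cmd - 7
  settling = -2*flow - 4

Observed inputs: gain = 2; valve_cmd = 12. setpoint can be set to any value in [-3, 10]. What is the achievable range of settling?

Intervening on setpoint fixes its value directly, overriding its dependence on gain.
Substituting into the flow equation gives flow = 4*setpoint - 13.
Substituting into the settling equation gives settling = -8*setpoint + 22.
Linear in setpoint, so extremes are at the endpoints: setpoint = -3 gives settling = 46; setpoint = 10 gives settling = -58.

-58 to 46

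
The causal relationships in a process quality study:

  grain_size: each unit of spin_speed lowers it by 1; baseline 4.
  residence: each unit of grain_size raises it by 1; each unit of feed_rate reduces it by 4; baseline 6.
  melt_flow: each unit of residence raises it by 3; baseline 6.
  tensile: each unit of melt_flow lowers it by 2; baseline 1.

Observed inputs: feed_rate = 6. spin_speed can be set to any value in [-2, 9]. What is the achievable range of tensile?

Substituting into the residence equation gives residence = -spin_speed - 14.
This gives melt_flow = -3*spin_speed - 36.
Substituting into the tensile equation gives tensile = 6*spin_speed + 73.
Linear in spin_speed, so extremes are at the endpoints: spin_speed = -2 gives tensile = 61; spin_speed = 9 gives tensile = 127.

61 to 127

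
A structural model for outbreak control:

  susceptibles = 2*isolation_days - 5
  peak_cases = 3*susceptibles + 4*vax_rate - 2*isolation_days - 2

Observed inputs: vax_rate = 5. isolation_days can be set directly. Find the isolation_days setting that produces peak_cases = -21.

isolation_days = -6

Substituting into the peak_cases equation gives peak_cases = 4*isolation_days + 3.
Solve 4*isolation_days + 3 = -21: isolation_days = (-21 - 3) / 4 = -6.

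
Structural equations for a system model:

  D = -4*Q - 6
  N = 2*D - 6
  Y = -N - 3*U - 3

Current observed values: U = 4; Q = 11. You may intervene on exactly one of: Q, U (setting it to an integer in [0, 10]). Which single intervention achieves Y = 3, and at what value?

set Q = 0

Intervening on Q: with other inputs at their observed values, Y = 8*Q + 3. Solving for 3 gives Q = 0, within [0, 10].
Intervening on U: Y = -3*U + 103. Reaching 3 requires U = 100/3, not an integer.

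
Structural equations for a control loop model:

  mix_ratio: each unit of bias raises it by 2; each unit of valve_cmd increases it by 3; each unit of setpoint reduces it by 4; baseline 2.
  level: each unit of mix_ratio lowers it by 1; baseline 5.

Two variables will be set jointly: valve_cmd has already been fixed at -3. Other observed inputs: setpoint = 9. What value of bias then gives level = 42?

bias = 3

With valve_cmd held at -3:
Substituting into the mix_ratio equation gives mix_ratio = 2*bias - 43.
Substituting into the level equation gives level = -2*bias + 48.
Solve -2*bias + 48 = 42: bias = (42 - 48) / -2 = 3.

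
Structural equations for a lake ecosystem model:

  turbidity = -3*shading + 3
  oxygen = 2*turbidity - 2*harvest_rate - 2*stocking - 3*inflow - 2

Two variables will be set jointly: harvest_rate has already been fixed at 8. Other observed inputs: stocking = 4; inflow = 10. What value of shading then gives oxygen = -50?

With harvest_rate held at 8:
Substituting into the oxygen equation gives oxygen = -6*shading - 50.
Solve -6*shading - 50 = -50: shading = (-50 + 50) / -6 = 0.

shading = 0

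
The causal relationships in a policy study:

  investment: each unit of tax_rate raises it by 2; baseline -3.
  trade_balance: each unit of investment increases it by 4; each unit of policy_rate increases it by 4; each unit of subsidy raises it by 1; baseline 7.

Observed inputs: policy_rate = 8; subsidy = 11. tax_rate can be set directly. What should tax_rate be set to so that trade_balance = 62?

Substituting into the trade_balance equation gives trade_balance = 8*tax_rate + 38.
Solve 8*tax_rate + 38 = 62: tax_rate = (62 - 38) / 8 = 3.

tax_rate = 3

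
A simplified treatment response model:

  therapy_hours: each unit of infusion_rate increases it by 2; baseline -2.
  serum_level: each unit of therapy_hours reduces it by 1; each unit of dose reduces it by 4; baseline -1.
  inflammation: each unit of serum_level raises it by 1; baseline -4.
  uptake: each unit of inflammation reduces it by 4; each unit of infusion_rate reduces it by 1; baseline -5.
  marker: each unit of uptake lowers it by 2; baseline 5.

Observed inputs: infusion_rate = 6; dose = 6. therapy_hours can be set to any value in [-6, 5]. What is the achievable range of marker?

Intervening on therapy_hours fixes its value directly, overriding its dependence on infusion_rate.
Substituting into the serum_level equation gives serum_level = -therapy_hours - 25.
This gives inflammation = -therapy_hours - 29.
Substituting into the uptake equation gives uptake = 4*therapy_hours + 105.
Substituting into the marker equation gives marker = -8*therapy_hours - 205.
Linear in therapy_hours, so extremes are at the endpoints: therapy_hours = -6 gives marker = -157; therapy_hours = 5 gives marker = -245.

-245 to -157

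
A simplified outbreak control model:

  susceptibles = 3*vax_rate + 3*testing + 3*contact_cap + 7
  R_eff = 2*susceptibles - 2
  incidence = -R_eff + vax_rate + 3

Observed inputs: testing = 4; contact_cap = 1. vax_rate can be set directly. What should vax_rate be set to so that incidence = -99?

vax_rate = 12

Substituting into the susceptibles equation gives susceptibles = 3*vax_rate + 22.
Substituting into the R_eff equation gives R_eff = 6*vax_rate + 42.
Substituting into the incidence equation gives incidence = -5*vax_rate - 39.
Solve -5*vax_rate - 39 = -99: vax_rate = (-99 + 39) / -5 = 12.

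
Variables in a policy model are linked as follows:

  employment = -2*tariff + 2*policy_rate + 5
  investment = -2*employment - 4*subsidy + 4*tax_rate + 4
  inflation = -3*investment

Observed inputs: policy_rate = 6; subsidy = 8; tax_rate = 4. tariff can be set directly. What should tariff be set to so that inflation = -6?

tariff = 12

Substituting into the employment equation gives employment = -2*tariff + 17.
So investment = 4*tariff - 46.
This gives inflation = -12*tariff + 138.
Solve -12*tariff + 138 = -6: tariff = (-6 - 138) / -12 = 12.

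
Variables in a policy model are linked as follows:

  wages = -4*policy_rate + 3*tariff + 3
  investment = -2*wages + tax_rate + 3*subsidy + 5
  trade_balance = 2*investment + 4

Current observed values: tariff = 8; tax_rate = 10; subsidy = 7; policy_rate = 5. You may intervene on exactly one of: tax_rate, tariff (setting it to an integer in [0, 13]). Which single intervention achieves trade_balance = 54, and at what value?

set tax_rate = 13

Intervening on tax_rate: with other inputs at their observed values, trade_balance = 2*tax_rate + 28. Solving for 54 gives tax_rate = 13, within [0, 13].
Intervening on tariff: trade_balance = -12*tariff + 144. Reaching 54 requires tariff = 15/2, not an integer.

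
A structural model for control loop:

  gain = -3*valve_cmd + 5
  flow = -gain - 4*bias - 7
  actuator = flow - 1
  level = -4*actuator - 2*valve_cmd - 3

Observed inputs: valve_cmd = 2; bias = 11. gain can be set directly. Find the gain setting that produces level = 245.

Intervening on gain fixes its value directly, overriding its dependence on valve_cmd.
Substituting into the flow equation gives flow = -gain - 51.
Substituting into the actuator equation gives actuator = -gain - 52.
So level = 4*gain + 201.
Solve 4*gain + 201 = 245: gain = (245 - 201) / 4 = 11.

gain = 11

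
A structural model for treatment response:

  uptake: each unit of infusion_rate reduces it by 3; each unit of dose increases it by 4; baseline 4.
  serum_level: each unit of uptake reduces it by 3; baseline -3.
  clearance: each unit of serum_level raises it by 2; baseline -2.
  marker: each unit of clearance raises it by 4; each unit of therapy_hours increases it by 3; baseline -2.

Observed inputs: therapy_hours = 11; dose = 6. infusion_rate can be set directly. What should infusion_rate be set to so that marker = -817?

Substituting into the uptake equation gives uptake = -3*infusion_rate + 28.
serum_level becomes 9*infusion_rate - 87.
This gives clearance = 18*infusion_rate - 176.
This gives marker = 72*infusion_rate - 673.
Solve 72*infusion_rate - 673 = -817: infusion_rate = (-817 + 673) / 72 = -2.

infusion_rate = -2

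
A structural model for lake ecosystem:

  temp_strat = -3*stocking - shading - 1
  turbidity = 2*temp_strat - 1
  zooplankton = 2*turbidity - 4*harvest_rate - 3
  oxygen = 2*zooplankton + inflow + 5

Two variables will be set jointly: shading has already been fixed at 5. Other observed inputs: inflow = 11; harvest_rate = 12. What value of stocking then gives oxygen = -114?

stocking = -1

With shading held at 5:
Substituting into the temp_strat equation gives temp_strat = -3*stocking - 6.
Substituting into the turbidity equation gives turbidity = -6*stocking - 13.
zooplankton becomes -12*stocking - 77.
So oxygen = -24*stocking - 138.
Solve -24*stocking - 138 = -114: stocking = (-114 + 138) / -24 = -1.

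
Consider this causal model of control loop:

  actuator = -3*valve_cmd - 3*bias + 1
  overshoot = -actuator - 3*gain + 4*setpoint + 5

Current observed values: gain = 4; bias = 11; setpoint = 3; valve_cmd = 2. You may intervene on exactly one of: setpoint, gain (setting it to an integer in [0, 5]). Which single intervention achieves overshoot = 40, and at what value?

Intervening on setpoint: overshoot = 4*setpoint + 31. Reaching 40 requires setpoint = 9/4, not an integer.
Intervening on gain: with other inputs at their observed values, overshoot = -3*gain + 55. Solving for 40 gives gain = 5, within [0, 5].

set gain = 5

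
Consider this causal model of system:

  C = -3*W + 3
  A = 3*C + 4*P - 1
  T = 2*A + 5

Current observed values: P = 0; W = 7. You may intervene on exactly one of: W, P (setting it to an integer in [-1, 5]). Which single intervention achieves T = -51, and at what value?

set W = 4

Intervening on W: with other inputs at their observed values, T = -18*W + 21. Solving for -51 gives W = 4, within [-1, 5].
Intervening on P: T = 8*P - 105. Reaching -51 requires P = 27/4, not an integer.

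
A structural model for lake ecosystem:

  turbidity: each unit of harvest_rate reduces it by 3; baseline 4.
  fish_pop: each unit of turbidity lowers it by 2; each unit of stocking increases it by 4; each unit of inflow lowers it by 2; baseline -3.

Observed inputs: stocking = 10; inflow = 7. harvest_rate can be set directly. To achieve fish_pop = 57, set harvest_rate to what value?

harvest_rate = 7

Substituting into the fish_pop equation gives fish_pop = 6*harvest_rate + 15.
Solve 6*harvest_rate + 15 = 57: harvest_rate = (57 - 15) / 6 = 7.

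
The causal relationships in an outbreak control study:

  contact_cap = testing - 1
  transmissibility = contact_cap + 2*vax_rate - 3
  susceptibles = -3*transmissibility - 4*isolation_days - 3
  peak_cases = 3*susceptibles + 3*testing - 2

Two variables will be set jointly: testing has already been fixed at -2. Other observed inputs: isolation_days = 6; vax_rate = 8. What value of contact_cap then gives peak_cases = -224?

With testing held at -2:
Intervening on contact_cap fixes its value directly, overriding its dependence on testing.
Substituting into the transmissibility equation gives transmissibility = contact_cap + 13.
Substituting into the susceptibles equation gives susceptibles = -3*contact_cap - 66.
So peak_cases = -9*contact_cap - 206.
Solve -9*contact_cap - 206 = -224: contact_cap = (-224 + 206) / -9 = 2.

contact_cap = 2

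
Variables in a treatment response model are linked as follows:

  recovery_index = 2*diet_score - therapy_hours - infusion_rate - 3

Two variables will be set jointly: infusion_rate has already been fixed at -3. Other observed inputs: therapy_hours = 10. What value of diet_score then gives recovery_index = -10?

diet_score = 0

With infusion_rate held at -3:
Substituting into the recovery_index equation gives recovery_index = 2*diet_score - 10.
Solve 2*diet_score - 10 = -10: diet_score = (-10 + 10) / 2 = 0.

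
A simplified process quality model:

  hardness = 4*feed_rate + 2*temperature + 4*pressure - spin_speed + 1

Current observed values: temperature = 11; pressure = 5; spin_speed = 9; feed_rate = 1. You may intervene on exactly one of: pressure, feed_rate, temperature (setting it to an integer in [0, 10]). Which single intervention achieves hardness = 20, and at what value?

Intervening on pressure: hardness = 4*pressure + 18. Reaching 20 requires pressure = 1/2, not an integer.
Intervening on feed_rate: hardness = 4*feed_rate + 34. Reaching 20 requires feed_rate = -7/2, not an integer.
Intervening on temperature: with other inputs at their observed values, hardness = 2*temperature + 16. Solving for 20 gives temperature = 2, within [0, 10].

set temperature = 2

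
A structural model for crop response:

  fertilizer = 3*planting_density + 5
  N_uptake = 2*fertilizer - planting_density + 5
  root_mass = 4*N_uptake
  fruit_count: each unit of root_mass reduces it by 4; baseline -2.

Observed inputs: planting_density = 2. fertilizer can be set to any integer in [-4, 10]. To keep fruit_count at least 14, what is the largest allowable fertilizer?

Intervening on fertilizer fixes its value directly, overriding its dependence on planting_density.
Substituting into the N_uptake equation gives N_uptake = 2*fertilizer + 3.
Substituting into the root_mass equation gives root_mass = 8*fertilizer + 12.
Substituting into the fruit_count equation gives fruit_count = -32*fertilizer - 50.
Require -32*fertilizer - 50 ≥ 14, so fertilizer ≤ -2.
The largest integer in [-4, 10] satisfying this is -2.

fertilizer = -2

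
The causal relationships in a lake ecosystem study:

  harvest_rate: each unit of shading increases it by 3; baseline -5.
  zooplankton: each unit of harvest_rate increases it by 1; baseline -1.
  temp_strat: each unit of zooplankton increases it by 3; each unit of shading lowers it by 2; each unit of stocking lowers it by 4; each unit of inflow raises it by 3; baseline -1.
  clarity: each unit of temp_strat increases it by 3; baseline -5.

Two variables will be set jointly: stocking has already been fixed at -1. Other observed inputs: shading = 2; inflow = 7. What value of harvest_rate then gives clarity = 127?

harvest_rate = 9

With stocking held at -1:
Intervening on harvest_rate fixes its value directly, overriding its dependence on shading.
Substituting into the temp_strat equation gives temp_strat = 3*harvest_rate + 17.
Substituting into the clarity equation gives clarity = 9*harvest_rate + 46.
Solve 9*harvest_rate + 46 = 127: harvest_rate = (127 - 46) / 9 = 9.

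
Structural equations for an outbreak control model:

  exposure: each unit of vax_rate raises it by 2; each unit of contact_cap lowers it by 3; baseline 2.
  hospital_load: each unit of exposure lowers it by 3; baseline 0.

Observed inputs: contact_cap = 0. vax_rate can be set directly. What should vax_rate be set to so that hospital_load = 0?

Substituting into the exposure equation gives exposure = 2*vax_rate + 2.
Substituting into the hospital_load equation gives hospital_load = -6*vax_rate - 6.
Solve -6*vax_rate - 6 = 0: vax_rate = (0 + 6) / -6 = -1.

vax_rate = -1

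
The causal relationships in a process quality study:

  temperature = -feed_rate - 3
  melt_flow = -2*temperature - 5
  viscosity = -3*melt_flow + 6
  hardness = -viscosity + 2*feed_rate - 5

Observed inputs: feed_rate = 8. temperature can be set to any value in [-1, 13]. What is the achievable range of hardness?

-88 to -4

Intervening on temperature fixes its value directly, overriding its dependence on feed_rate.
Substituting into the viscosity equation gives viscosity = 6*temperature + 21.
hardness becomes -6*temperature - 10.
Linear in temperature, so extremes are at the endpoints: temperature = -1 gives hardness = -4; temperature = 13 gives hardness = -88.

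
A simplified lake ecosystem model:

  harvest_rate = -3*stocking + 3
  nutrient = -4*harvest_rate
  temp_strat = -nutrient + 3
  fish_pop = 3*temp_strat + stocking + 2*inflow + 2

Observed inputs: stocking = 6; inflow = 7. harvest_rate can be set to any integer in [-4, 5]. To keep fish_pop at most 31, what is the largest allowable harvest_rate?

Intervening on harvest_rate fixes its value directly, overriding its dependence on stocking.
Substituting into the temp_strat equation gives temp_strat = 4*harvest_rate + 3.
Substituting into the fish_pop equation gives fish_pop = 12*harvest_rate + 31.
Require 12*harvest_rate + 31 ≤ 31, so harvest_rate ≤ 0.
The largest integer in [-4, 5] satisfying this is 0.

harvest_rate = 0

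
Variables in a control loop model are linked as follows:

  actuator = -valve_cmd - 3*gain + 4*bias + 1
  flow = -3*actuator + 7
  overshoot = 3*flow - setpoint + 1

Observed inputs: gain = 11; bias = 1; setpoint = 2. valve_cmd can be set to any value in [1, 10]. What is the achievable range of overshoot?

Substituting into the actuator equation gives actuator = -valve_cmd - 28.
This gives flow = 3*valve_cmd + 91.
Substituting into the overshoot equation gives overshoot = 9*valve_cmd + 272.
Linear in valve_cmd, so extremes are at the endpoints: valve_cmd = 1 gives overshoot = 281; valve_cmd = 10 gives overshoot = 362.

281 to 362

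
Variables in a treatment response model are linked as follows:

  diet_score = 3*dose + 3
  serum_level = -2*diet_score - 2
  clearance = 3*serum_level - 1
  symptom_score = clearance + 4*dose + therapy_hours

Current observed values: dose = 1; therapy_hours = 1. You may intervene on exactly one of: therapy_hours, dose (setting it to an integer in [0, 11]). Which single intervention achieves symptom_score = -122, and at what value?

Intervening on therapy_hours: symptom_score = therapy_hours - 39. Reaching -122 requires therapy_hours = -83, outside [0, 11].
Intervening on dose: with other inputs at their observed values, symptom_score = -14*dose - 24. Solving for -122 gives dose = 7, within [0, 11].

set dose = 7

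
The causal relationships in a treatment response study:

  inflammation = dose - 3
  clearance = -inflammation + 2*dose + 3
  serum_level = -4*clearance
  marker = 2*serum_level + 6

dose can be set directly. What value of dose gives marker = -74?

Substituting into the clearance equation gives clearance = dose + 6.
Substituting into the serum_level equation gives serum_level = -4*dose - 24.
This gives marker = -8*dose - 42.
Solve -8*dose - 42 = -74: dose = (-74 + 42) / -8 = 4.

dose = 4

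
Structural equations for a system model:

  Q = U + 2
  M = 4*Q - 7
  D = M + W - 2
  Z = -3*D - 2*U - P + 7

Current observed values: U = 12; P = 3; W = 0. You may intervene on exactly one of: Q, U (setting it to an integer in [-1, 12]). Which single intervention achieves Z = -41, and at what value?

set Q = 4

Intervening on Q: with other inputs at their observed values, Z = -12*Q + 7. Solving for -41 gives Q = 4, within [-1, 12].
Intervening on U: Z = -14*U + 7. Reaching -41 requires U = 24/7, not an integer.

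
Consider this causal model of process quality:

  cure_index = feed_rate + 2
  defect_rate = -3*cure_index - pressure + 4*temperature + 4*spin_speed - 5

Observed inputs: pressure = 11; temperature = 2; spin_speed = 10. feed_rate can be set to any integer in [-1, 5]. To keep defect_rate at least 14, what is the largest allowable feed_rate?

Substituting into the defect_rate equation gives defect_rate = -3*feed_rate + 26.
Require -3*feed_rate + 26 ≥ 14, so feed_rate ≤ 4.
The largest integer in [-1, 5] satisfying this is 4.

feed_rate = 4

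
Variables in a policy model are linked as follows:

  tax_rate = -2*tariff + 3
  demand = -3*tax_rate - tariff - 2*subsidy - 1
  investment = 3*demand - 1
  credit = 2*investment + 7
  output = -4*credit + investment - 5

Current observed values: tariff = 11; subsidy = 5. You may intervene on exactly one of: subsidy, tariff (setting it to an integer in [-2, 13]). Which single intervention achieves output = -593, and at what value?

set subsidy = 9

Intervening on subsidy: with other inputs at their observed values, output = 42*subsidy - 971. Solving for -593 gives subsidy = 9, within [-2, 13].
Intervening on tariff: output = -105*tariff + 394. Reaching -593 requires tariff = 47/5, not an integer.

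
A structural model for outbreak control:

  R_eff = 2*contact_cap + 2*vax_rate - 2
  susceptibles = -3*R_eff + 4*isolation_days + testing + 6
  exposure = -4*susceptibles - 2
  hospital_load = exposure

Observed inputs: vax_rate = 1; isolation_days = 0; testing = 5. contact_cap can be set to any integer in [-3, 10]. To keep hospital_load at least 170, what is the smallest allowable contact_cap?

contact_cap = 9

Substituting into the R_eff equation gives R_eff = 2*contact_cap.
Substituting into the susceptibles equation gives susceptibles = -6*contact_cap + 11.
This gives exposure = 24*contact_cap - 46.
So hospital_load = 24*contact_cap - 46.
Require 24*contact_cap - 46 ≥ 170, so contact_cap ≥ 9.
The smallest integer in [-3, 10] satisfying this is 9.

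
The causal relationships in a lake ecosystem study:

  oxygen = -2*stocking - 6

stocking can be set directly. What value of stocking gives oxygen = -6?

stocking = 0

Solve -2*stocking - 6 = -6: stocking = (-6 + 6) / -2 = 0.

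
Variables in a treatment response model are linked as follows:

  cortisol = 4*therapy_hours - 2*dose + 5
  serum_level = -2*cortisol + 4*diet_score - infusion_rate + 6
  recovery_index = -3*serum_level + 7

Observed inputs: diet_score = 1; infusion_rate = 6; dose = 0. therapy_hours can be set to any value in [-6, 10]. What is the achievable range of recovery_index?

Substituting into the cortisol equation gives cortisol = 4*therapy_hours + 5.
Substituting into the serum_level equation gives serum_level = -8*therapy_hours - 6.
This gives recovery_index = 24*therapy_hours + 25.
Linear in therapy_hours, so extremes are at the endpoints: therapy_hours = -6 gives recovery_index = -119; therapy_hours = 10 gives recovery_index = 265.

-119 to 265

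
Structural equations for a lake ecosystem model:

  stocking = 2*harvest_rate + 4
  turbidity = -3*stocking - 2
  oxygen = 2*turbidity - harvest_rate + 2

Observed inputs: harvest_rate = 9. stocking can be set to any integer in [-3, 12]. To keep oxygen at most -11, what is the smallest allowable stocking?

Intervening on stocking fixes its value directly, overriding its dependence on harvest_rate.
Substituting into the oxygen equation gives oxygen = -6*stocking - 11.
Require -6*stocking - 11 ≤ -11, so stocking ≥ 0.
The smallest integer in [-3, 12] satisfying this is 0.

stocking = 0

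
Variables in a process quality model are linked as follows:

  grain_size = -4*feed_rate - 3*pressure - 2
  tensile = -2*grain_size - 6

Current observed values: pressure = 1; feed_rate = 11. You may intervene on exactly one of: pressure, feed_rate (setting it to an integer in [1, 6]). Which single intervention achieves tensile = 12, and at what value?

Intervening on pressure: tensile = 6*pressure + 86. Reaching 12 requires pressure = -37/3, not an integer.
Intervening on feed_rate: with other inputs at their observed values, tensile = 8*feed_rate + 4. Solving for 12 gives feed_rate = 1, within [1, 6].

set feed_rate = 1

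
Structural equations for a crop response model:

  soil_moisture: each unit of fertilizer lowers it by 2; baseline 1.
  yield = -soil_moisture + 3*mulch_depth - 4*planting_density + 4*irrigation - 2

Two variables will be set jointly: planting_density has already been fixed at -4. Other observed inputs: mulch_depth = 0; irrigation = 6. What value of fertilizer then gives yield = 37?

fertilizer = 0

With planting_density held at -4:
Substituting into the yield equation gives yield = 2*fertilizer + 37.
Solve 2*fertilizer + 37 = 37: fertilizer = (37 - 37) / 2 = 0.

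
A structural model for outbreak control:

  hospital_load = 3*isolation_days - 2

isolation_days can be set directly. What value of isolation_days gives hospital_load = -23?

Solve 3*isolation_days - 2 = -23: isolation_days = (-23 + 2) / 3 = -7.

isolation_days = -7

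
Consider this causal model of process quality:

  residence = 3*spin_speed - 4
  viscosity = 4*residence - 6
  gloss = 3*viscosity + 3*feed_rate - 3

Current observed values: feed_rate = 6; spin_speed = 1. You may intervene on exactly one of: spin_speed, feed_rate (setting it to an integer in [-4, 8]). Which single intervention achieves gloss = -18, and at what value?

Intervening on spin_speed: gloss = 36*spin_speed - 51. Reaching -18 requires spin_speed = 11/12, not an integer.
Intervening on feed_rate: with other inputs at their observed values, gloss = 3*feed_rate - 33. Solving for -18 gives feed_rate = 5, within [-4, 8].

set feed_rate = 5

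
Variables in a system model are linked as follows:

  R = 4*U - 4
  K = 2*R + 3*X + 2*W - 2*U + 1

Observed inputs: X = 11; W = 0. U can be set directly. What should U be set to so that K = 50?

U = 4

Substituting into the K equation gives K = 6*U + 26.
Solve 6*U + 26 = 50: U = (50 - 26) / 6 = 4.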